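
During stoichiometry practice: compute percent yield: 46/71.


% yield = actual/theoretical × 100
= 46/71 × 100
= 64.79%

64.79%


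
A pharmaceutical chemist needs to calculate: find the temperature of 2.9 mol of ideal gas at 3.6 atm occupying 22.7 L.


PV = nRT  (R = 0.08206 L·atm/(mol·K))
T = PV/(nR) = 3.6×22.7/(2.9×0.08206)
= 81.72/0.237974
= 343.40 K

343.40 K


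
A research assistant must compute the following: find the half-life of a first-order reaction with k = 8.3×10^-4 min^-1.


t½ = ln2/k = 0.693147/(8.3×10^-4 min^-1)
= 835.1 min

835.1 min


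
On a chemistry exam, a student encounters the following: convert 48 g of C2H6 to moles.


M(C2H6) = 30.07 g/mol
n = mass/M = 48/30.07 = 1.5963 mol

1.5963 mol


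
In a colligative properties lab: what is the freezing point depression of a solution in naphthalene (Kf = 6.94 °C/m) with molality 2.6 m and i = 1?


ΔTf = Kf × m × i
= 6.94 × 2.6 × 1
= 18.044 °C

18.044 °C


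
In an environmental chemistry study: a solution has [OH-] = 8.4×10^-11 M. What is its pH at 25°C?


pOH = -log10([OH-]) = -log10(8.4×10^-11)
= 11 - log10(8.4) = 10.08
pH = 14 - pOH = 14 - 10.08 = 3.92

3.92


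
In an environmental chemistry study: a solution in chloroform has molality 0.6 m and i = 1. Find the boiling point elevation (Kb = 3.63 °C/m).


ΔTb = Kb × m × i
= 3.63 × 0.6 × 1
= 2.178 °C

2.178 °C


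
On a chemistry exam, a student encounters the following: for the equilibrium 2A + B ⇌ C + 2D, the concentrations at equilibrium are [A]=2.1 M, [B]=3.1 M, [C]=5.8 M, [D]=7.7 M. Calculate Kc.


Kc = [C][D]^2/([A]^2[B])
= (5.8^1 × 7.7^2)/(2.1^2 × 3.1^1)
= 343.882/13.671
= 25.15

25.15


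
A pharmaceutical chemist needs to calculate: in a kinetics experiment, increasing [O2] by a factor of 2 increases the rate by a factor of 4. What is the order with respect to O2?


rate ∝ [O2]^n
2^n = 4 → n = 2
Order in O2: 2

2


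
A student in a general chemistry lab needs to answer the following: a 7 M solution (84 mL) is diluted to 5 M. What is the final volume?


C1V1 = C2V2
7 × 84 = 5 × V2
V2 = 588/5 = 117.6 mL

117.6 mL


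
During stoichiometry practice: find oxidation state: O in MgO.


O is usually -2
Oxidation number: -2

-2


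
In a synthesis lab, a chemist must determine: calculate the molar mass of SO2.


M(SO2) = 1×32.07 + 2×16.0
= 32.07 + 32.0
= 64.07 g/mol

64.07 g/mol


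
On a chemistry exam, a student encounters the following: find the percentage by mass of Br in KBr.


M(KBr) = 1×39.1 + 1×79.9 = 119.00 g/mol
Mass of Br = 1 × 79.9 = 79.90 g/mol
% Br = 79.90/119.00 × 100 = 67.14%

67.14%


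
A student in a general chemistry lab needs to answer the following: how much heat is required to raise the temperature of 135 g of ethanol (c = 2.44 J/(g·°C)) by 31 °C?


q = mcΔT = 135 × 2.44 × 31
= 10211.40 J

10211.40 J


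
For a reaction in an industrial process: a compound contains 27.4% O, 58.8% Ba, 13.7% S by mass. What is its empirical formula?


Assume 100 g sample. Moles of each element:
  O: 27.4/16.0 = 1.712 mol
  Ba: 58.8/137.33 = 0.428 mol
  S: 13.7/32.07 = 0.427 mol
Divide by smallest (0.427):
  O: 1.712/0.427 = 4.01
  Ba: 0.428/0.427 = 1.0
  S: 0.427/0.427 = 1.0
Empirical formula: BaSO4

BaSO4


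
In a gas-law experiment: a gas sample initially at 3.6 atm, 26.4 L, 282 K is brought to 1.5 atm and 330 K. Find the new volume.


P1V1/T1 = P2V2/T2
V2 = P1V1T2/(T1P2)
= 3.6×26.4×330/(282×1.5)
= 74.145 L

74.145 L


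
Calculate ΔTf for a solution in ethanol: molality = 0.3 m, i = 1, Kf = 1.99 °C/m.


ΔTf = Kf × m × i
= 1.99 × 0.3 × 1
= 0.597 °C

0.597 °C


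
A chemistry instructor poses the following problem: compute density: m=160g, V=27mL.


ρ = mass/volume
= 160/27
= 5.926 g/mL

5.926 g/mL


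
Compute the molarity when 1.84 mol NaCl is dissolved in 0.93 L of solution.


M = n/V = 1.84/0.93 = 1.978 mol/L

1.978 M


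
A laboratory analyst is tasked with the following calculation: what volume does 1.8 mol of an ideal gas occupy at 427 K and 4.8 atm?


PV = nRT  (R = 0.08206 L·atm/(mol·K))
V = nRT/P = 1.8×0.08206×427/4.8
= 13.14 L

13.14 L


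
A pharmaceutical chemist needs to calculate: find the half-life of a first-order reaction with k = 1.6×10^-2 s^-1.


t½ = ln2/k = 0.693147/(1.6×10^-2 s^-1)
= 43.32 s

43.32 s


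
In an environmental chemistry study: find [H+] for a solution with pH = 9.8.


[H+] = 10^(-pH) = 10^(-9.8)
= 1.58×10^-10 M

1.58×10^-10 M


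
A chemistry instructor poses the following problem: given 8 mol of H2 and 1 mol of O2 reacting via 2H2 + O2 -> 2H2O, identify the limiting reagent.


Mole ratio available / coefficient:
  H2: 8/2 = 4.000
  O2: 1/1 = 1.000
Smaller ratio is limiting.

O2


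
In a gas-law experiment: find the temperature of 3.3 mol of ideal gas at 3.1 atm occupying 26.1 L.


PV = nRT  (R = 0.08206 L·atm/(mol·K))
T = PV/(nR) = 3.1×26.1/(3.3×0.08206)
= 80.91/0.270798
= 298.78 K

298.78 K


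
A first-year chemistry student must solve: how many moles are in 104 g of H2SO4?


M(H2SO4) = 98.09 g/mol
n = mass/M = 104/98.09 = 1.0603 mol

1.0603 mol


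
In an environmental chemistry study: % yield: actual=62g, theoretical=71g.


% yield = actual/theoretical × 100
= 62/71 × 100
= 87.32%

87.32%


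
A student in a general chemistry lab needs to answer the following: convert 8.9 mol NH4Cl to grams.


M(NH4Cl) = 53.49 g/mol
mass = n × M = 8.9 × 53.49 = 476.06 g

476.06 g


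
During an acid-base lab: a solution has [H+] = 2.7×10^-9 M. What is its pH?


pH = -log10([H+]) = -log10(2.7×10^-9)
= 9 - log10(2.7)
= 9 - 0.43
= 8.57

8.57


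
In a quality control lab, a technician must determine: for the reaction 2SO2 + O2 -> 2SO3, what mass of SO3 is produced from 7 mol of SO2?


Mole ratio SO3:SO2 = 2:2
n(SO3) = 7 × 2/2 = 7.000 mol
mass = 7.000 × 80.07 = 560.49 g

560.49 g


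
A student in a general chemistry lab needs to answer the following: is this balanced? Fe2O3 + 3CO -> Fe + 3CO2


Equation: Fe2O3 + 3CO -> Fe + 3CO2
Check atoms: C: 3=3, Fe: 2≠1, O: 6=6
Not balanced

No, not balanced


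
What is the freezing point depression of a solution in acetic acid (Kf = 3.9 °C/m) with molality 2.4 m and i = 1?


ΔTf = Kf × m × i
= 3.9 × 2.4 × 1
= 9.36 °C

9.36 °C


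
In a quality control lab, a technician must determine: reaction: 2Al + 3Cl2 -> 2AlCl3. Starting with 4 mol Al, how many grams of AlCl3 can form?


Mole ratio AlCl3:Al = 2:2
n(AlCl3) = 4 × 2/2 = 4.000 mol
mass = 4.000 × 133.33 = 533.32 g

533.32 g


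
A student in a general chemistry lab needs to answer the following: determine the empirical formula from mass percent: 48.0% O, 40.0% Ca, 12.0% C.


Assume 100 g sample. Moles of each element:
  O: 48.0/16.0 = 3.0 mol
  Ca: 40.0/40.08 = 0.998 mol
  C: 12.0/12.01 = 0.999 mol
Divide by smallest (0.998):
  O: 3.0/0.998 = 3.01
  Ca: 0.998/0.998 = 1.0
  C: 0.999/0.998 = 1.0
Empirical formula: CaCO3

CaCO3


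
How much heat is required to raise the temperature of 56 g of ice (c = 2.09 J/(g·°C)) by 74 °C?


q = mcΔT = 56 × 2.09 × 74
= 8660.96 J

8660.96 J


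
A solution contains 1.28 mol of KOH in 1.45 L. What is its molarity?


M = n/V = 1.28/1.45 = 0.883 mol/L

0.883 M


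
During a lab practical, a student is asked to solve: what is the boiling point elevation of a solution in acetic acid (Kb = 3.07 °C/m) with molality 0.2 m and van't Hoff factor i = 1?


ΔTb = Kb × m × i
= 3.07 × 0.2 × 1
= 0.614 °C

0.614 °C


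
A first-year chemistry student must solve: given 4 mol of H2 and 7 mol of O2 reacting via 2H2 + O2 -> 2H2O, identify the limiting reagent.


Mole ratio available / coefficient:
  H2: 4/2 = 2.000
  O2: 7/1 = 7.000
Smaller ratio is limiting.

H2


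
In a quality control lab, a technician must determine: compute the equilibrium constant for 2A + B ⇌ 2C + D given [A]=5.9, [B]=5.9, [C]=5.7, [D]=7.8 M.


Kc = [C]^2[D]/([A]^2[B])
= (5.7^2 × 7.8^1)/(5.9^2 × 5.9^1)
= 253.422/205.379
= 1.234

1.234


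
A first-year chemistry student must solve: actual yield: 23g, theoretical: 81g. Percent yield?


% yield = actual/theoretical × 100
= 23/81 × 100
= 28.4%

28.4%


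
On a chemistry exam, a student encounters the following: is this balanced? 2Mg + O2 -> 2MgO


Equation: 2Mg + O2 -> 2MgO
Check atoms: Mg: 2=2, O: 2=2
Balanced

Yes, balanced


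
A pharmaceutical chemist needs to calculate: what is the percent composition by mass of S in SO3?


M(SO3) = 1×32.07 + 3×16.0 = 80.07 g/mol
Mass of S = 1 × 32.07 = 32.07 g/mol
% S = 32.07/80.07 × 100 = 40.05%

40.05%


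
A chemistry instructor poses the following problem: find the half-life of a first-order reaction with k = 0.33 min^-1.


t½ = ln2/k = 0.693147/(0.33 min^-1)
= 2.100 min

2.100 min


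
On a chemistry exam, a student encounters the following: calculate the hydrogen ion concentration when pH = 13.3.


[H+] = 10^(-pH) = 10^(-13.3)
= 5.01×10^-14 M

5.01×10^-14 M


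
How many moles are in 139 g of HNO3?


M(HNO3) = 63.02 g/mol
n = mass/M = 139/63.02 = 2.2056 mol

2.2056 mol


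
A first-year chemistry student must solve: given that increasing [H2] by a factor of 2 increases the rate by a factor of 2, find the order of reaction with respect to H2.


rate ∝ [H2]^n
2^n = 2 → n = 1
Order in H2: 1

1


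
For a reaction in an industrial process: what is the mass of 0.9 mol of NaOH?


M(NaOH) = 40.0 g/mol
mass = n × M = 0.9 × 40.0 = 36.00 g

36.00 g


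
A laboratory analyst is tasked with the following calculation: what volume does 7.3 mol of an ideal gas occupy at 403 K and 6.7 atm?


PV = nRT  (R = 0.08206 L·atm/(mol·K))
V = nRT/P = 7.3×0.08206×403/6.7
= 36.032 L

36.032 L


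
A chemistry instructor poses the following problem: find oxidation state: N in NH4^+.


x + 4(+1) = +1, so x = -3
Oxidation number: -3

-3


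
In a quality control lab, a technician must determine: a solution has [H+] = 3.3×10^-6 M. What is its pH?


pH = -log10([H+]) = -log10(3.3×10^-6)
= 6 - log10(3.3)
= 6 - 0.52
= 5.48

5.48


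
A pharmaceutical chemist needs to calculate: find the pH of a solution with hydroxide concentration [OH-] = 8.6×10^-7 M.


pOH = -log10([OH-]) = -log10(8.6×10^-7)
= 7 - log10(8.6) = 6.07
pH = 14 - pOH = 14 - 6.07 = 7.93

7.93


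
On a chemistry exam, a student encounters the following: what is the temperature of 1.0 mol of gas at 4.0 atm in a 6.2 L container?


PV = nRT  (R = 0.08206 L·atm/(mol·K))
T = PV/(nR) = 4.0×6.2/(1.0×0.08206)
= 24.80/0.082060
= 302.22 K

302.22 K


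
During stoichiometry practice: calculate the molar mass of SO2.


M(SO2) = 1×32.07 + 2×16.0
= 32.07 + 32.0
= 64.07 g/mol

64.07 g/mol


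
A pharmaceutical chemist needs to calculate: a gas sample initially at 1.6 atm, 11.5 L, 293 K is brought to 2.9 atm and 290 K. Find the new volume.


P1V1/T1 = P2V2/T2
V2 = P1V1T2/(T1P2)
= 1.6×11.5×290/(293×2.9)
= 6.28 L

6.28 L


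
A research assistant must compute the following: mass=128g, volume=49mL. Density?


ρ = mass/volume
= 128/49
= 2.612 g/mL

2.612 g/mL


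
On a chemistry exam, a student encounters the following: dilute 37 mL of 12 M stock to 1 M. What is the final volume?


C1V1 = C2V2
12 × 37 = 1 × V2
V2 = 444/1 = 444.0 mL

444.0 mL


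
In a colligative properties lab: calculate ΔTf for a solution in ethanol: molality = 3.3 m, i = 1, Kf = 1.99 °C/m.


ΔTf = Kf × m × i
= 1.99 × 3.3 × 1
= 6.567 °C

6.567 °C


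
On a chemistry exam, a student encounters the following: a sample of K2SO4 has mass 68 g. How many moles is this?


M(K2SO4) = 174.27 g/mol
n = mass/M = 68/174.27 = 0.3902 mol

0.3902 mol


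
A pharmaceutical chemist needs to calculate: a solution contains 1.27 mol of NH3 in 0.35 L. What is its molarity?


M = n/V = 1.27/0.35 = 3.629 mol/L

3.629 M


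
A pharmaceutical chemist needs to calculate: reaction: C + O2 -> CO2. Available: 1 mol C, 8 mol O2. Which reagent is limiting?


Mole ratio available / coefficient:
  C: 1/1 = 1.000
  O2: 8/1 = 8.000
Smaller ratio is limiting.

C


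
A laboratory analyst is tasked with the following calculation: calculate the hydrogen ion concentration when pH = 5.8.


[H+] = 10^(-pH) = 10^(-5.8)
= 1.58×10^-6 M

1.58×10^-6 M


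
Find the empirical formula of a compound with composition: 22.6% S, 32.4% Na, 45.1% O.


Assume 100 g sample. Moles of each element:
  S: 22.6/32.07 = 0.705 mol
  Na: 32.4/22.99 = 1.409 mol
  O: 45.1/16.0 = 2.819 mol
Divide by smallest (0.705):
  S: 0.705/0.705 = 1.0
  Na: 1.409/0.705 = 2.0
  O: 2.819/0.705 = 4.0
Empirical formula: Na2SO4

Na2SO4


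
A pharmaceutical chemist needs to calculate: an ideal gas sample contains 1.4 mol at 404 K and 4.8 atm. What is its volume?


PV = nRT  (R = 0.08206 L·atm/(mol·K))
V = nRT/P = 1.4×0.08206×404/4.8
= 9.669 L

9.669 L


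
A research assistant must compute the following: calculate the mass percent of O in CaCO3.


M(CaCO3) = 1×40.08 + 1×12.01 + 3×16.0 = 100.09 g/mol
Mass of O = 3 × 16.0 = 48.00 g/mol
% O = 48.00/100.09 × 100 = 47.96%

47.96%


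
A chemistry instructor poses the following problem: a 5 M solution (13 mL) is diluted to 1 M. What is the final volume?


C1V1 = C2V2
5 × 13 = 1 × V2
V2 = 65/1 = 65.0 mL

65.0 mL


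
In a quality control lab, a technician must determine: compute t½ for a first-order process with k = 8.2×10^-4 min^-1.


t½ = ln2/k = 0.693147/(8.2×10^-4 min^-1)
= 845.3 min

845.3 min


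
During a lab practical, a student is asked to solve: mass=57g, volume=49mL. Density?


ρ = mass/volume
= 57/49
= 1.163 g/mL

1.163 g/mL


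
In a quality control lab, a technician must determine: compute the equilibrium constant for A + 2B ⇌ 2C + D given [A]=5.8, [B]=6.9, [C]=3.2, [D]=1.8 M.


Kc = [C]^2[D]/([A][B]^2)
= (3.2^2 × 1.8^1)/(5.8^1 × 6.9^2)
= 18.432/276.138
= 0.06675

0.06675


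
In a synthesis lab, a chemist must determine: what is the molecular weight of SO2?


M(SO2) = 1×32.07 + 2×16.0
= 32.07 + 32.0
= 64.07 g/mol

64.07 g/mol


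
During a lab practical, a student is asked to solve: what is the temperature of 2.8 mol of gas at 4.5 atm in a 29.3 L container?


PV = nRT  (R = 0.08206 L·atm/(mol·K))
T = PV/(nR) = 4.5×29.3/(2.8×0.08206)
= 131.85/0.229768
= 573.84 K

573.84 K


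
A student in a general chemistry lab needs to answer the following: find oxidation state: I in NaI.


halide: -1
Oxidation number: -1

-1


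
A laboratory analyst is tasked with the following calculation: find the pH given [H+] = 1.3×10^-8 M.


pH = -log10([H+]) = -log10(1.3×10^-8)
= 8 - log10(1.3)
= 8 - 0.11
= 7.89

7.89


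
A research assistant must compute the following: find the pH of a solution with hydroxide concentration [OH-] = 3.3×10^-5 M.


pOH = -log10([OH-]) = -log10(3.3×10^-5)
= 5 - log10(3.3) = 4.48
pH = 14 - pOH = 14 - 4.48 = 9.52

9.52


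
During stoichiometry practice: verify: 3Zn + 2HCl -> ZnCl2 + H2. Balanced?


Equation: 3Zn + 2HCl -> ZnCl2 + H2
Check atoms: Cl: 2=2, H: 2=2, Zn: 3≠1
Not balanced

No, not balanced


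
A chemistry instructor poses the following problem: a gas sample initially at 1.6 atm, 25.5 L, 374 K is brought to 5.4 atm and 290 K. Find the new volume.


P1V1/T1 = P2V2/T2
V2 = P1V1T2/(T1P2)
= 1.6×25.5×290/(374×5.4)
= 5.859 L

5.859 L


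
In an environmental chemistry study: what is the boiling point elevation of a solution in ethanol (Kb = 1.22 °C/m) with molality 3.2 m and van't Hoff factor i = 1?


ΔTb = Kb × m × i
= 1.22 × 3.2 × 1
= 3.904 °C

3.904 °C


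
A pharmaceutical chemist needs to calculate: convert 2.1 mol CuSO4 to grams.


M(CuSO4) = 159.62 g/mol
mass = n × M = 2.1 × 159.62 = 335.20 g

335.20 g


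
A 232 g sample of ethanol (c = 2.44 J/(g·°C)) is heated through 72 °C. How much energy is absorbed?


q = mcΔT = 232 × 2.44 × 72
= 40757.76 J

40757.76 J


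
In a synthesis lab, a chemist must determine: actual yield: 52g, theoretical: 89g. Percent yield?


% yield = actual/theoretical × 100
= 52/89 × 100
= 58.43%

58.43%


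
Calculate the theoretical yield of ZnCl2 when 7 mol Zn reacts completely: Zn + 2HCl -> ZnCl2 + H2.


Mole ratio ZnCl2:Zn = 1:1
n(ZnCl2) = 7 × 1/1 = 7.000 mol
mass = 7.000 × 136.28 = 953.96 g

953.96 g


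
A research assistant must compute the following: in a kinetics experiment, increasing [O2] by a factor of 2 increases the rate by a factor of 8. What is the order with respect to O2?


rate ∝ [O2]^n
2^n = 8 → n = 3
Order in O2: 3

3


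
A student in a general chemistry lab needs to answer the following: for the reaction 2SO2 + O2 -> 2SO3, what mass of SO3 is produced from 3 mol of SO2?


Mole ratio SO3:SO2 = 2:2
n(SO3) = 3 × 2/2 = 3.000 mol
mass = 3.000 × 80.07 = 240.21 g

240.21 g


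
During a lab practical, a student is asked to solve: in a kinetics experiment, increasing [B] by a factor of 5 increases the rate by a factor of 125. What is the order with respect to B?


rate ∝ [B]^n
5^n = 125 → n = 3
Order in B: 3

3


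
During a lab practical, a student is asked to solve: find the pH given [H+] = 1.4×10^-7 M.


pH = -log10([H+]) = -log10(1.4×10^-7)
= 7 - log10(1.4)
= 7 - 0.15
= 6.85

6.85


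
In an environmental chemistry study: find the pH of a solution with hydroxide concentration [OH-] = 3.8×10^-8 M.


pOH = -log10([OH-]) = -log10(3.8×10^-8)
= 8 - log10(3.8) = 7.42
pH = 14 - pOH = 14 - 7.42 = 6.58

6.58


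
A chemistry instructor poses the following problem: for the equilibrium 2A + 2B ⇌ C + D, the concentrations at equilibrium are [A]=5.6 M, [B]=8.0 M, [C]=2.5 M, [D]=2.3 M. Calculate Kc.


Kc = [C][D]/([A]^2[B]^2)
= (2.5^1 × 2.3^1)/(5.6^2 × 8.0^2)
= 5.75/2007.04
= 0.002865

0.002865


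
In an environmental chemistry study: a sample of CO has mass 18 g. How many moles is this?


M(CO) = 28.01 g/mol
n = mass/M = 18/28.01 = 0.6426 mol

0.6426 mol


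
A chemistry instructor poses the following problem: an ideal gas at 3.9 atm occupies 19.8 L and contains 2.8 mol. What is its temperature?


PV = nRT  (R = 0.08206 L·atm/(mol·K))
T = PV/(nR) = 3.9×19.8/(2.8×0.08206)
= 77.22/0.229768
= 336.08 K

336.08 K


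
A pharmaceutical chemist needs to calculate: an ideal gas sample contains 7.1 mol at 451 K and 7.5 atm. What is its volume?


PV = nRT  (R = 0.08206 L·atm/(mol·K))
V = nRT/P = 7.1×0.08206×451/7.5
= 35.035 L

35.035 L


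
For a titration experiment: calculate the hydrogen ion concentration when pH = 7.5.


[H+] = 10^(-pH) = 10^(-7.5)
= 3.16×10^-8 M

3.16×10^-8 M


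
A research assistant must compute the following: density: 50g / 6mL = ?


ρ = mass/volume
= 50/6
= 8.333 g/mL

8.333 g/mL


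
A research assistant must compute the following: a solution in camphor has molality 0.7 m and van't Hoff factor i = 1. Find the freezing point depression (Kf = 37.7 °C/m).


ΔTf = Kf × m × i
= 37.7 × 0.7 × 1
= 26.39 °C

26.39 °C


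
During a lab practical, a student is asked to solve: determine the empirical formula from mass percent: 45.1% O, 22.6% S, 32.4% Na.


Assume 100 g sample. Moles of each element:
  O: 45.1/16.0 = 2.819 mol
  S: 22.6/32.07 = 0.705 mol
  Na: 32.4/22.99 = 1.409 mol
Divide by smallest (0.705):
  O: 2.819/0.705 = 4.0
  S: 0.705/0.705 = 1.0
  Na: 1.409/0.705 = 2.0
Empirical formula: Na2SO4

Na2SO4


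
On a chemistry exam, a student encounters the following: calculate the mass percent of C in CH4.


M(CH4) = 1×12.01 + 4×1.008 = 16.042 g/mol
Mass of C = 1 × 12.01 = 12.01 g/mol
% C = 12.01/16.042 × 100 = 74.87%

74.87%


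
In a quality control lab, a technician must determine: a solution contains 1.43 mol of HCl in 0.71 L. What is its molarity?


M = n/V = 1.43/0.71 = 2.014 mol/L

2.014 M


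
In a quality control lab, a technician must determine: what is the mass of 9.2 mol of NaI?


M(NaI) = 149.89 g/mol
mass = n × M = 9.2 × 149.89 = 1378.99 g

1378.99 g


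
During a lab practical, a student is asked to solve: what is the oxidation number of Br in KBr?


halide: -1
Oxidation number: -1

-1


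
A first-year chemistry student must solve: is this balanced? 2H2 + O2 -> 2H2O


Equation: 2H2 + O2 -> 2H2O
Check atoms: H: 4=4, O: 2=2
Balanced

Yes, balanced


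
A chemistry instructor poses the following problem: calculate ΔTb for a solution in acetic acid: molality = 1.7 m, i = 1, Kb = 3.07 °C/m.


ΔTb = Kb × m × i
= 3.07 × 1.7 × 1
= 5.219 °C

5.219 °C


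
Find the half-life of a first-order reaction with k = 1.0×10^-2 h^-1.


t½ = ln2/k = 0.693147/(1.0×10^-2 h^-1)
= 69.31 h

69.31 h


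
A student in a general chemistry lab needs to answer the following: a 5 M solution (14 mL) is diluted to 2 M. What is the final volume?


C1V1 = C2V2
5 × 14 = 2 × V2
V2 = 70/2 = 35.0 mL

35.0 mL


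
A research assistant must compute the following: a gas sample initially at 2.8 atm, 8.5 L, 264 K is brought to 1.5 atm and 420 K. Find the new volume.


P1V1/T1 = P2V2/T2
V2 = P1V1T2/(T1P2)
= 2.8×8.5×420/(264×1.5)
= 25.242 L

25.242 L


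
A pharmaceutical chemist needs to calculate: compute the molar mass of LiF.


M(LiF) = 1×6.94 + 1×19.0
= 6.94 + 19.0
= 25.94 g/mol

25.94 g/mol


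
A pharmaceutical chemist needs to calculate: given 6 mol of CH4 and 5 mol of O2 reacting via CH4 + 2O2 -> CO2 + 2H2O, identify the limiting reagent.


Mole ratio available / coefficient:
  CH4: 6/1 = 6.000
  O2: 5/2 = 2.500
Smaller ratio is limiting.

O2


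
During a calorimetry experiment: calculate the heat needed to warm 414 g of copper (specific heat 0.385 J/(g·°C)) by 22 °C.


q = mcΔT = 414 × 0.385 × 22
= 3506.58 J

3506.58 J


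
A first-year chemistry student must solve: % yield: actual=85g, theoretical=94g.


% yield = actual/theoretical × 100
= 85/94 × 100
= 90.43%

90.43%


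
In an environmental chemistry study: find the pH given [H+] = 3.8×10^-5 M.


pH = -log10([H+]) = -log10(3.8×10^-5)
= 5 - log10(3.8)
= 5 - 0.58
= 4.42

4.42


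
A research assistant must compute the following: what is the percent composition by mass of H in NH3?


M(NH3) = 1×14.01 + 3×1.008 = 17.034 g/mol
Mass of H = 3 × 1.008 = 3.024 g/mol
% H = 3.024/17.034 × 100 = 17.75%

17.75%


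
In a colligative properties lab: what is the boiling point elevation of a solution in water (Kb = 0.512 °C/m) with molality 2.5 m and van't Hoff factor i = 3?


ΔTb = Kb × m × i
= 0.512 × 2.5 × 3
= 3.84 °C

3.84 °C


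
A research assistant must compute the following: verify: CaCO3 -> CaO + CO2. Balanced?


Equation: CaCO3 -> CaO + CO2
Check atoms: C: 1=1, Ca: 1=1, O: 3=3
Balanced

Yes, balanced


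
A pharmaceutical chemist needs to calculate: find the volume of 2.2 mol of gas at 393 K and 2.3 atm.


PV = nRT  (R = 0.08206 L·atm/(mol·K))
V = nRT/P = 2.2×0.08206×393/2.3
= 30.847 L

30.847 L


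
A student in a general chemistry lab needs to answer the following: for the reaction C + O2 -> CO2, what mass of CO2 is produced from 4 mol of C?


Mole ratio CO2:C = 1:1
n(CO2) = 4 × 1/1 = 4.000 mol
mass = 4.000 × 44.01 = 176.04 g

176.04 g


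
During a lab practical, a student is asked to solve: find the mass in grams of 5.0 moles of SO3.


M(SO3) = 80.07 g/mol
mass = n × M = 5.0 × 80.07 = 400.35 g

400.35 g


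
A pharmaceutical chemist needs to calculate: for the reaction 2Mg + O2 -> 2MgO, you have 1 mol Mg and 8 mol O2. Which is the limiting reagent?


Mole ratio available / coefficient:
  Mg: 1/2 = 0.500
  O2: 8/1 = 8.000
Smaller ratio is limiting.

Mg


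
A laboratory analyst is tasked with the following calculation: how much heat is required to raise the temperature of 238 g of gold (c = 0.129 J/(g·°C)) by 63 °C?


q = mcΔT = 238 × 0.129 × 63
= 1934.23 J

1934.23 J


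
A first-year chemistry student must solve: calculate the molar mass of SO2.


M(SO2) = 1×32.07 + 2×16.0
= 32.07 + 32.0
= 64.07 g/mol

64.07 g/mol


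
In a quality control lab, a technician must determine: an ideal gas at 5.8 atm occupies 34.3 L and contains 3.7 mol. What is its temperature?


PV = nRT  (R = 0.08206 L·atm/(mol·K))
T = PV/(nR) = 5.8×34.3/(3.7×0.08206)
= 198.94/0.303622
= 655.22 K

655.22 K


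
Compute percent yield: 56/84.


% yield = actual/theoretical × 100
= 56/84 × 100
= 66.67%

66.67%


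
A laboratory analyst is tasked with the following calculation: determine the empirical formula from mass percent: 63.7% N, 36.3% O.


Assume 100 g sample. Moles of each element:
  N: 63.7/14.01 = 4.547 mol
  O: 36.3/16.0 = 2.269 mol
Divide by smallest (2.269):
  N: 4.547/2.269 = 2.0
  O: 2.269/2.269 = 1.0
Empirical formula: N2O

N2O


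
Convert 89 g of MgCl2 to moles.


M(MgCl2) = 95.21 g/mol
n = mass/M = 89/95.21 = 0.9348 mol

0.9348 mol


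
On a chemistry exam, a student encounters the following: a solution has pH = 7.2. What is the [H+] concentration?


[H+] = 10^(-pH) = 10^(-7.2)
= 6.31×10^-8 M

6.31×10^-8 M


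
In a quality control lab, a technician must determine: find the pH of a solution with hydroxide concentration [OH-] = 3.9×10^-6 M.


pOH = -log10([OH-]) = -log10(3.9×10^-6)
= 6 - log10(3.9) = 5.41
pH = 14 - pOH = 14 - 5.41 = 8.59

8.59


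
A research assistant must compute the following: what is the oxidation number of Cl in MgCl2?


halide: -1
Oxidation number: -1

-1


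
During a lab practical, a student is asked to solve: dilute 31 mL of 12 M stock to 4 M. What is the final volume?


C1V1 = C2V2
12 × 31 = 4 × V2
V2 = 372/4 = 93.0 mL

93.0 mL


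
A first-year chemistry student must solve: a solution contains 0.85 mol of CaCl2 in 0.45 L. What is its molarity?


M = n/V = 0.85/0.45 = 1.889 mol/L

1.889 M


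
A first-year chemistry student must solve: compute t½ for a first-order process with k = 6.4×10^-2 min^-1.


t½ = ln2/k = 0.693147/(6.4×10^-2 min^-1)
= 10.83 min

10.83 min


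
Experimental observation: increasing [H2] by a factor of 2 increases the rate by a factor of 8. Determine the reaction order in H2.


rate ∝ [H2]^n
2^n = 8 → n = 3
Order in H2: 3

3


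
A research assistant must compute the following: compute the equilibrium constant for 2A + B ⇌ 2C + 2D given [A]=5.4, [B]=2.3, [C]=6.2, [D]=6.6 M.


Kc = [C]^2[D]^2/([A]^2[B])
= (6.2^2 × 6.6^2)/(5.4^2 × 2.3^1)
= 1674.4464/67.068
= 24.97

24.97


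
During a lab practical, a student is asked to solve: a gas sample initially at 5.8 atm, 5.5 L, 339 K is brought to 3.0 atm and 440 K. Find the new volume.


P1V1/T1 = P2V2/T2
V2 = P1V1T2/(T1P2)
= 5.8×5.5×440/(339×3.0)
= 13.801 L

13.801 L


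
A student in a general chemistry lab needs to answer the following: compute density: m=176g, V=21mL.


ρ = mass/volume
= 176/21
= 8.381 g/mL

8.381 g/mL


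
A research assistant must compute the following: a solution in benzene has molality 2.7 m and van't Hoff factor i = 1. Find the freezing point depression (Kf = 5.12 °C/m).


ΔTf = Kf × m × i
= 5.12 × 2.7 × 1
= 13.824 °C

13.824 °C


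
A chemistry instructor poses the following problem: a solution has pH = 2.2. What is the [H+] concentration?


[H+] = 10^(-pH) = 10^(-2.2)
= 6.31×10^-3 M

6.31×10^-3 M


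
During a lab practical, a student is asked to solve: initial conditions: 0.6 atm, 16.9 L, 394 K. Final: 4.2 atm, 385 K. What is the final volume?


P1V1/T1 = P2V2/T2
V2 = P1V1T2/(T1P2)
= 0.6×16.9×385/(394×4.2)
= 2.359 L

2.359 L


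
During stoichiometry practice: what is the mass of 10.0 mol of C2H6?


M(C2H6) = 30.07 g/mol
mass = n × M = 10.0 × 30.07 = 300.70 g

300.70 g


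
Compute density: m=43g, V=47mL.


ρ = mass/volume
= 43/47
= 0.915 g/mL

0.915 g/mL


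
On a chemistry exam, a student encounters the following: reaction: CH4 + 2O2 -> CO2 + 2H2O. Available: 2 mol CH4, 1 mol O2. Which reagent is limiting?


Mole ratio available / coefficient:
  CH4: 2/1 = 2.000
  O2: 1/2 = 0.500
Smaller ratio is limiting.

O2


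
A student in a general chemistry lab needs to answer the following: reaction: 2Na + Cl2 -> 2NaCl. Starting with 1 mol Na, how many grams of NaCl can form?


Mole ratio NaCl:Na = 2:2
n(NaCl) = 1 × 2/2 = 1.000 mol
mass = 1.000 × 58.44 = 58.44 g

58.44 g


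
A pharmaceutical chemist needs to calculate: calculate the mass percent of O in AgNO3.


M(AgNO3) = 1×107.87 + 1×14.01 + 3×16.0 = 169.88 g/mol
Mass of O = 3 × 16.0 = 48.00 g/mol
% O = 48.00/169.88 × 100 = 28.26%

28.26%


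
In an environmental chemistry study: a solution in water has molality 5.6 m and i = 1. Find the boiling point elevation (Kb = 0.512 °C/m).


ΔTb = Kb × m × i
= 0.512 × 5.6 × 1
= 2.8672 °C

2.8672 °C


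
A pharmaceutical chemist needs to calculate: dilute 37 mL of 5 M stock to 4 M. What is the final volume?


C1V1 = C2V2
5 × 37 = 4 × V2
V2 = 185/4 = 46.25 mL

46.25 mL


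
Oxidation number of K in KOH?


Group 1 metal: +1
Oxidation number: +1

+1


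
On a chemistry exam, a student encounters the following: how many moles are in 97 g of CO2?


M(CO2) = 44.01 g/mol
n = mass/M = 97/44.01 = 2.204 mol

2.204 mol


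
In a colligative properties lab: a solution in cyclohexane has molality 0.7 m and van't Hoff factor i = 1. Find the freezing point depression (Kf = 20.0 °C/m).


ΔTf = Kf × m × i
= 20.0 × 0.7 × 1
= 14.0 °C

14.0 °C


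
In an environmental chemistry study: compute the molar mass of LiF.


M(LiF) = 1×6.94 + 1×19.0
= 6.94 + 19.0
= 25.94 g/mol

25.94 g/mol


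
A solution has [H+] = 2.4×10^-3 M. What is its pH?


pH = -log10([H+]) = -log10(2.4×10^-3)
= 3 - log10(2.4)
= 3 - 0.38
= 2.62

2.62


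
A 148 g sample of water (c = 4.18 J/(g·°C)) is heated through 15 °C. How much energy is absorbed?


q = mcΔT = 148 × 4.18 × 15
= 9279.60 J

9279.60 J


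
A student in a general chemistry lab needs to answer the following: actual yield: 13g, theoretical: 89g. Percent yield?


% yield = actual/theoretical × 100
= 13/89 × 100
= 14.61%

14.61%


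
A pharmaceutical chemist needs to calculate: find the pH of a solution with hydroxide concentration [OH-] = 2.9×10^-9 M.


pOH = -log10([OH-]) = -log10(2.9×10^-9)
= 9 - log10(2.9) = 8.54
pH = 14 - pOH = 14 - 8.54 = 5.46

5.46


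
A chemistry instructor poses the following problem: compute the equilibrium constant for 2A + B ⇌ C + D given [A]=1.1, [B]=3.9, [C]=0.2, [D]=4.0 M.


Kc = [C][D]/([A]^2[B])
= (0.2^1 × 4.0^1)/(1.1^2 × 3.9^1)
= 0.8/4.719
= 0.1695

0.1695


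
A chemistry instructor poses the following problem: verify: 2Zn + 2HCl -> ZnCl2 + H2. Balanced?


Equation: 2Zn + 2HCl -> ZnCl2 + H2
Check atoms: Cl: 2=2, H: 2=2, Zn: 2≠1
Not balanced

No, not balanced


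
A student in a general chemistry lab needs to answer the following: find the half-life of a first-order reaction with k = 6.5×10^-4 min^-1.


t½ = ln2/k = 0.693147/(6.5×10^-4 min^-1)
= 1066 min

1066 min


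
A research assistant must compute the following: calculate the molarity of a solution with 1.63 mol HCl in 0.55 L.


M = n/V = 1.63/0.55 = 2.964 mol/L

2.964 M


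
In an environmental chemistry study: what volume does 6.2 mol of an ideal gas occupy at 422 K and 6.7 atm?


PV = nRT  (R = 0.08206 L·atm/(mol·K))
V = nRT/P = 6.2×0.08206×422/6.7
= 32.045 L

32.045 L


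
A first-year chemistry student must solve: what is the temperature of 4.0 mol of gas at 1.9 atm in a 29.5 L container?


PV = nRT  (R = 0.08206 L·atm/(mol·K))
T = PV/(nR) = 1.9×29.5/(4.0×0.08206)
= 56.05/0.328240
= 170.76 K

170.76 K


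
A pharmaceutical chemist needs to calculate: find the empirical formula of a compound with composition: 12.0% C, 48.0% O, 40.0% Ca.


Assume 100 g sample. Moles of each element:
  C: 12.0/12.01 = 0.999 mol
  O: 48.0/16.0 = 3.0 mol
  Ca: 40.0/40.08 = 0.998 mol
Divide by smallest (0.998):
  C: 0.999/0.998 = 1.0
  O: 3.0/0.998 = 3.01
  Ca: 0.998/0.998 = 1.0
Empirical formula: CaCO3

CaCO3


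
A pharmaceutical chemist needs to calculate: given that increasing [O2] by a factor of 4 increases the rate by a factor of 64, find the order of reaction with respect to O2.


rate ∝ [O2]^n
4^n = 64 → n = 3
Order in O2: 3

3


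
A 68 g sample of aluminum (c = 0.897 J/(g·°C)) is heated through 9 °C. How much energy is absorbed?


q = mcΔT = 68 × 0.897 × 9
= 548.96 J

548.96 J


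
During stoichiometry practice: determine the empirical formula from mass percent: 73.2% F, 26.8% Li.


Assume 100 g sample. Moles of each element:
  F: 73.2/19.0 = 3.853 mol
  Li: 26.8/6.94 = 3.862 mol
Divide by smallest (3.853):
  F: 3.853/3.853 = 1.0
  Li: 3.862/3.853 = 1.0
Empirical formula: LiF

LiF


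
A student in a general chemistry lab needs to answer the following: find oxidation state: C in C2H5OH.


2x + 6(+1) + (-2) = 0, so x = -2
Oxidation number: -2

-2


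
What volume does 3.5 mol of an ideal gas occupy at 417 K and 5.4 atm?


PV = nRT  (R = 0.08206 L·atm/(mol·K))
V = nRT/P = 3.5×0.08206×417/5.4
= 22.179 L

22.179 L


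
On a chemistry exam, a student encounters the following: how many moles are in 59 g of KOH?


M(KOH) = 56.11 g/mol
n = mass/M = 59/56.11 = 1.0515 mol

1.0515 mol


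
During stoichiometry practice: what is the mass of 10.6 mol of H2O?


M(H2O) = 18.02 g/mol
mass = n × M = 10.6 × 18.02 = 191.01 g

191.01 g


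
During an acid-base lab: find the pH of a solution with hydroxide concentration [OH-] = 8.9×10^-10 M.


pOH = -log10([OH-]) = -log10(8.9×10^-10)
= 10 - log10(8.9) = 9.05
pH = 14 - pOH = 14 - 9.05 = 4.95

4.95


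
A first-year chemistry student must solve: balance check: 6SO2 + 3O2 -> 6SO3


Equation: 6SO2 + 3O2 -> 6SO3
Check atoms: O: 18=18, S: 6=6
Balanced

Yes, balanced


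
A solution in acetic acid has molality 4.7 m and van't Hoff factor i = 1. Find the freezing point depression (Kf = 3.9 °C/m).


ΔTf = Kf × m × i
= 3.9 × 4.7 × 1
= 18.33 °C

18.33 °C


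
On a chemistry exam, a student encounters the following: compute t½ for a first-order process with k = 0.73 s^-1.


t½ = ln2/k = 0.693147/(0.73 s^-1)
= 0.9495 s

0.9495 s


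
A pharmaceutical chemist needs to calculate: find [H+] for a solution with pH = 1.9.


[H+] = 10^(-pH) = 10^(-1.9)
= 1.26×10^-2 M

1.26×10^-2 M


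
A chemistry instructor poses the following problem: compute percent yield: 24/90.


% yield = actual/theoretical × 100
= 24/90 × 100
= 26.67%

26.67%


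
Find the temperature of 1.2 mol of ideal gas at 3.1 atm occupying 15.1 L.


PV = nRT  (R = 0.08206 L·atm/(mol·K))
T = PV/(nR) = 3.1×15.1/(1.2×0.08206)
= 46.81/0.098472
= 475.36 K

475.36 K


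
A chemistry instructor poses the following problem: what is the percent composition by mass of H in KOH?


M(KOH) = 1×39.1 + 1×16.0 + 1×1.008 = 56.108 g/mol
Mass of H = 1 × 1.008 = 1.008 g/mol
% H = 1.008/56.108 × 100 = 1.80%

1.80%


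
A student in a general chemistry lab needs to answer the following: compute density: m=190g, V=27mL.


ρ = mass/volume
= 190/27
= 7.037 g/mL

7.037 g/mL


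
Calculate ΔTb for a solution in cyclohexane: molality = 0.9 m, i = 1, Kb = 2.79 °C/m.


ΔTb = Kb × m × i
= 2.79 × 0.9 × 1
= 2.511 °C

2.511 °C


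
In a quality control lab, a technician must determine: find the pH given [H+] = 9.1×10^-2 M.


pH = -log10([H+]) = -log10(9.1×10^-2)
= 2 - log10(9.1)
= 2 - 0.96
= 1.04

1.04


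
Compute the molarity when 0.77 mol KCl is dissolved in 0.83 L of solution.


M = n/V = 0.77/0.83 = 0.928 mol/L

0.928 M


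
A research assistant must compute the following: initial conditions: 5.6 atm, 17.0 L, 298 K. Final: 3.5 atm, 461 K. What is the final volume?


P1V1/T1 = P2V2/T2
V2 = P1V1T2/(T1P2)
= 5.6×17.0×461/(298×3.5)
= 42.078 L

42.078 L


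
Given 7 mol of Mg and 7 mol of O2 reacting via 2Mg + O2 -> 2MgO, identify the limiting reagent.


Mole ratio available / coefficient:
  Mg: 7/2 = 3.500
  O2: 7/1 = 7.000
Smaller ratio is limiting.

Mg


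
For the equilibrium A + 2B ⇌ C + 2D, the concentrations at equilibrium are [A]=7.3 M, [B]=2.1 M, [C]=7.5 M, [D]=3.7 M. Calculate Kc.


Kc = [C][D]^2/([A][B]^2)
= (7.5^1 × 3.7^2)/(7.3^1 × 2.1^2)
= 102.675/32.193
= 3.189

3.189


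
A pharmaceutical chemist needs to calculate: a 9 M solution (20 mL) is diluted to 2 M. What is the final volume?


C1V1 = C2V2
9 × 20 = 2 × V2
V2 = 180/2 = 90.0 mL

90.0 mL


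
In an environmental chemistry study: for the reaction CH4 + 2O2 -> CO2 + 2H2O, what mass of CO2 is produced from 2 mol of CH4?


Mole ratio CO2:CH4 = 1:1
n(CO2) = 2 × 1/1 = 2.000 mol
mass = 2.000 × 44.01 = 88.02 g

88.02 g


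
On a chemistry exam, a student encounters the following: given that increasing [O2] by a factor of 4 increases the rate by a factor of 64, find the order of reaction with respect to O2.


rate ∝ [O2]^n
4^n = 64 → n = 3
Order in O2: 3

3


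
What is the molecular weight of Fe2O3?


M(Fe2O3) = 2×55.85 + 3×16.0
= 111.7 + 48.0
= 159.7 g/mol

159.7 g/mol


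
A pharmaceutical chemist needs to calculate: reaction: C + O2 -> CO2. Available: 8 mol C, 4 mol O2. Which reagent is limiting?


Mole ratio available / coefficient:
  C: 8/1 = 8.000
  O2: 4/1 = 4.000
Smaller ratio is limiting.

O2


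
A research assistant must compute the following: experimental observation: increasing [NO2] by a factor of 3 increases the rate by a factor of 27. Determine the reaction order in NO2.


rate ∝ [NO2]^n
3^n = 27 → n = 3
Order in NO2: 3

3


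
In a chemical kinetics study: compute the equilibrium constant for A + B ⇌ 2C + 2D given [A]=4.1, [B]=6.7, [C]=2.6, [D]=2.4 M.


Kc = [C]^2[D]^2/([A][B])
= (2.6^2 × 2.4^2)/(4.1^1 × 6.7^1)
= 38.9376/27.47
= 1.417

1.417


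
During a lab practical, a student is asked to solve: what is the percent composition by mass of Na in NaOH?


M(NaOH) = 1×22.99 + 1×16.0 + 1×1.008 = 39.998 g/mol
Mass of Na = 1 × 22.99 = 22.99 g/mol
% Na = 22.99/39.998 × 100 = 57.48%

57.48%


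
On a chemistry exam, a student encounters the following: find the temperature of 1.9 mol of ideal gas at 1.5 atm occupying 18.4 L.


PV = nRT  (R = 0.08206 L·atm/(mol·K))
T = PV/(nR) = 1.5×18.4/(1.9×0.08206)
= 27.60/0.155914
= 177.02 K

177.02 K


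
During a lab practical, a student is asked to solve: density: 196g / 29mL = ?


ρ = mass/volume
= 196/29
= 6.759 g/mL

6.759 g/mL


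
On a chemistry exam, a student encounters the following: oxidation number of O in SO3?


O is usually -2
Oxidation number: -2

-2


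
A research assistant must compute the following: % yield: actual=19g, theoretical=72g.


% yield = actual/theoretical × 100
= 19/72 × 100
= 26.39%

26.39%


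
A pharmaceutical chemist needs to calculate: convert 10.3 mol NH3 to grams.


M(NH3) = 17.03 g/mol
mass = n × M = 10.3 × 17.03 = 175.41 g

175.41 g


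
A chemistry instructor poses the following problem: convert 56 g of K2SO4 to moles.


M(K2SO4) = 174.27 g/mol
n = mass/M = 56/174.27 = 0.3213 mol

0.3213 mol


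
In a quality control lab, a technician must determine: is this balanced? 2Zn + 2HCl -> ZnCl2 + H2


Equation: 2Zn + 2HCl -> ZnCl2 + H2
Check atoms: Cl: 2=2, H: 2=2, Zn: 2≠1
Not balanced

No, not balanced


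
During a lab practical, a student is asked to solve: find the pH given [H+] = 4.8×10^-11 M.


pH = -log10([H+]) = -log10(4.8×10^-11)
= 11 - log10(4.8)
= 11 - 0.68
= 10.32

10.32
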